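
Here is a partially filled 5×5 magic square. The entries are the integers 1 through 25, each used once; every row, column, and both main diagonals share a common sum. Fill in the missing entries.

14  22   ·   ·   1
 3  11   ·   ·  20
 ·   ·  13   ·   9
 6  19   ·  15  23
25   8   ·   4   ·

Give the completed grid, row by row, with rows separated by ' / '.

14 22 10 18 1 / 3 11 24 7 20 / 17 5 13 21 9 / 6 19 2 15 23 / 25 8 16 4 12

The entries are 1 through 25, which sum to 325, so each line sums to 325/5 = 65.
The remaining cell in row 4 is (4,3) = 65 − 63 = 2.
From column 1, 65 − (14 + 3 + 6 + 25) gives (3,1) = 17.
Column 2 must total 65; the given cells sum to 60, so (3,2) = 5.
Column 5 needs 65; the known cells sum to 53, so (5,5) = 12.
Anti-diagonal must total 65; the given cells sum to 58, so (2,4) = 7.
The remaining cell in row 2 is (2,3) = 65 − 41 = 24.
Using row 3: 17 + 5 + 13 + 9 + ? → (3,4) = 65 − 44 = 21.
Row 5: 25 + 8 + 4 + 12 + ? = 65, so (5,3) = 16.
Column 3 must total 65; the given cells sum to 55, so (1,3) = 10.
Column 4 must total 65; the given cells sum to 47, so (1,4) = 18.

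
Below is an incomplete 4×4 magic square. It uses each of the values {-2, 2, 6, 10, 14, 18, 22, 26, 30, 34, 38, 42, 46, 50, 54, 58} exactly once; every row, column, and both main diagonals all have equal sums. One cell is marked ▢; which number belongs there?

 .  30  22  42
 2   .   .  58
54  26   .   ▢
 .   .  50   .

-2

The 16 entries sum to 448, so each line sums to 448/4 = 112.
Using row 1: 30 + 22 + 42 + ? → (1,1) = 112 − 94 = 18.
From column 1, 112 − (18 + 2 + 54) gives (4,1) = 38.
The remaining cell in anti-diagonal is (2,3) = 112 − 106 = 6.
Row 2: 2 + 6 + 58 + ? = 112, so (2,2) = 46.
Column 2: 30 + 46 + 26 + ? = 112, so (4,2) = 10.
Column 3: 22 + 6 + 50 + ? = 112, so (3,3) = 34.
From main diagonal, 112 − (18 + 46 + 34) gives (4,4) = 14.
Using row 3: 54 + 26 + 34 + ? → (3,4) = 112 − 114 = -2.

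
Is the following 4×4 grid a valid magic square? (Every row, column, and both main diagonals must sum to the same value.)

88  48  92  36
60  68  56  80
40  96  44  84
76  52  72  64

Yes

Row 1: 88 + 48 + 92 + 36 = 264.
Row 2: 60 + 68 + 56 + 80 = 264.
Row 3: 40 + 96 + 44 + 84 = 264.
Row 4: 76 + 52 + 72 + 64 = 264.
Column 1: 88 + 60 + 40 + 76 = 264.
Column 2: 48 + 68 + 96 + 52 = 264.
Column 3: 92 + 56 + 44 + 72 = 264.
Column 4: 36 + 80 + 84 + 64 = 264.
Main diagonal: 88 + 68 + 44 + 64 = 264.
Anti-diagonal: 36 + 56 + 96 + 76 = 264.
All lines sum to 264.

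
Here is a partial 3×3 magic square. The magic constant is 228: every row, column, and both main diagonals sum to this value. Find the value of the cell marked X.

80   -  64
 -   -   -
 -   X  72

Row 1: 80 + 64 + ? = 228, so (1,2) = 84.
Column 3: 64 + 72 + ? = 228, so (2,3) = 92.
From main diagonal, 228 − (80 + 72) gives (2,2) = 76.
The remaining cell in anti-diagonal is (3,1) = 228 − 140 = 88.
The remaining cell in row 2 is (2,1) = 228 − 168 = 60.
Row 3 needs 228; the known cells sum to 160, so (3,2) = 68.

68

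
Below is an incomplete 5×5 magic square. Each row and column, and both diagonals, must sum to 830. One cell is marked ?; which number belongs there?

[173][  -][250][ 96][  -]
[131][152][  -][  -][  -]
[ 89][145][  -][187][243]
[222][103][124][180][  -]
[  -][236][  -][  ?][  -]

Row 3 needs 830; the known cells sum to 664, so (3,3) = 166.
Row 4 must total 830; the given cells sum to 629, so (4,5) = 201.
Column 1 must total 830; the given cells sum to 615, so (5,1) = 215.
From column 2, 830 − (152 + 145 + 103 + 236) gives (1,2) = 194.
Using main diagonal: 173 + 152 + 166 + 180 + ? → (5,5) = 830 − 671 = 159.
From row 1, 830 − (173 + 194 + 250 + 96) gives (1,5) = 117.
From column 5, 830 − (117 + 243 + 201 + 159) gives (2,5) = 110.
Anti-diagonal: 117 + 166 + 103 + 215 + ? = 830, so (2,4) = 229.
Row 2 needs 830; the known cells sum to 622, so (2,3) = 208.
From column 3, 830 − (250 + 208 + 166 + 124) gives (5,3) = 82.
Column 4 must total 830; the given cells sum to 692, so (5,4) = 138.

138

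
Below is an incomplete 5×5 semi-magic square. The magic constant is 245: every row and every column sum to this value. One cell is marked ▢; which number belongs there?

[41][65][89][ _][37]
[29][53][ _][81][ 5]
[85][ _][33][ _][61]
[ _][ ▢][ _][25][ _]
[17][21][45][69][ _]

The remaining cell in row 1 is (1,4) = 245 − 232 = 13.
Row 2 must total 245; the given cells sum to 168, so (2,3) = 77.
Row 5 must total 245; the given cells sum to 152, so (5,5) = 93.
Column 1 needs 245; the known cells sum to 172, so (4,1) = 73.
Column 3: 89 + 77 + 33 + 45 + ? = 245, so (4,3) = 1.
Column 4: 13 + 81 + 25 + 69 + ? = 245, so (3,4) = 57.
Column 5 needs 245; the known cells sum to 196, so (4,5) = 49.
Using row 3: 85 + 33 + 57 + 61 + ? → (3,2) = 245 − 236 = 9.
Using row 4: 73 + 1 + 25 + 49 + ? → (4,2) = 245 − 148 = 97.

97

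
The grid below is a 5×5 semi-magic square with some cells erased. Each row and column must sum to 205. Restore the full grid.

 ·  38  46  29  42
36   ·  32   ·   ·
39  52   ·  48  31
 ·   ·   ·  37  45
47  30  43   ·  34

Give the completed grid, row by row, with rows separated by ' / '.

Using row 1: 38 + 46 + 29 + 42 + ? → (1,1) = 205 − 155 = 50.
From row 3, 205 − (39 + 52 + 48 + 31) gives (3,3) = 35.
The remaining cell in row 5 is (5,4) = 205 − 154 = 51.
Column 1: 50 + 36 + 39 + 47 + ? = 205, so (4,1) = 33.
From column 3, 205 − (46 + 32 + 35 + 43) gives (4,3) = 49.
Column 4 must total 205; the given cells sum to 165, so (2,4) = 40.
From column 5, 205 − (42 + 31 + 45 + 34) gives (2,5) = 53.
Row 2: 36 + 32 + 40 + 53 + ? = 205, so (2,2) = 44.
From row 4, 205 − (33 + 49 + 37 + 45) gives (4,2) = 41.

50 38 46 29 42 / 36 44 32 40 53 / 39 52 35 48 31 / 33 41 49 37 45 / 47 30 43 51 34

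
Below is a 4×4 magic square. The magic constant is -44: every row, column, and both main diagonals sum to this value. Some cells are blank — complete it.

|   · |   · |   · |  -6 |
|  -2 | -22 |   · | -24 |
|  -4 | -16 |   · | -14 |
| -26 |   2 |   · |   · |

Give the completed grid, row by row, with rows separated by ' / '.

-12 -8 -18 -6 / -2 -22 4 -24 / -4 -16 -10 -14 / -26 2 -20 0

Row 2: -2 + (-22) + (-24) + ? = -44, so (2,3) = 4.
From row 3, -44 − (-4 + (-16) + (-14)) gives (3,3) = -10.
From column 1, -44 − (-2 + (-4) + (-26)) gives (1,1) = -12.
From column 2, -44 − (-22 + (-16) + 2) gives (1,2) = -8.
Using column 4: -6 + (-24) + (-14) + ? → (4,4) = -44 − (-44) = 0.
The remaining cell in row 1 is (1,3) = -44 − (-26) = -18.
From row 4, -44 − (-26 + 2 + 0) gives (4,3) = -20.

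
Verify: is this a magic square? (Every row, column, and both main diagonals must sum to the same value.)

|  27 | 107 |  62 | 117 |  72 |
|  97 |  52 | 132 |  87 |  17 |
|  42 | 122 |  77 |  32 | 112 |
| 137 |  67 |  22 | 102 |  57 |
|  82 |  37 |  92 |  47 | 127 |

Row 1: 27 + 107 + 62 + 117 + 72 = 385.
Row 2: 97 + 52 + 132 + 87 + 17 = 385.
Row 3: 42 + 122 + 77 + 32 + 112 = 385.
Row 4: 137 + 67 + 22 + 102 + 57 = 385.
Row 5: 82 + 37 + 92 + 47 + 127 = 385.
Column 1: 27 + 97 + 42 + 137 + 82 = 385.
Column 2: 107 + 52 + 122 + 67 + 37 = 385.
Column 3: 62 + 132 + 77 + 22 + 92 = 385.
Column 4: 117 + 87 + 32 + 102 + 47 = 385.
Column 5: 72 + 17 + 112 + 57 + 127 = 385.
Main diagonal: 27 + 52 + 77 + 102 + 127 = 385.
Anti-diagonal: 72 + 87 + 77 + 67 + 82 = 385.
All lines sum to 385.

Yes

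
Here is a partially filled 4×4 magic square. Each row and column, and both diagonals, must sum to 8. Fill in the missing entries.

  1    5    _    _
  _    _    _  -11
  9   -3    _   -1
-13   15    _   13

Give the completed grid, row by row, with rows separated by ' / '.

1 5 -5 7 / 11 -9 17 -11 / 9 -3 3 -1 / -13 15 -7 13

Row 3: 9 + (-3) + (-1) + ? = 8, so (3,3) = 3.
Row 4 must total 8; the given cells sum to 15, so (4,3) = -7.
Column 1 must total 8; the given cells sum to -3, so (2,1) = 11.
Using column 2: 5 + (-3) + 15 + ? → (2,2) = 8 − 17 = -9.
Column 4 must total 8; the given cells sum to 1, so (1,4) = 7.
From anti-diagonal, 8 − (7 + (-3) + (-13)) gives (2,3) = 17.
Using row 1: 1 + 5 + 7 + ? → (1,3) = 8 − 13 = -5.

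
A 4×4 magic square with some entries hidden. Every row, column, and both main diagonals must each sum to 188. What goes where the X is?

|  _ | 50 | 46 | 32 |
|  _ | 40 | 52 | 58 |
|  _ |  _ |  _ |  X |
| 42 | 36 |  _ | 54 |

44

Row 1: 50 + 46 + 32 + ? = 188, so (1,1) = 60.
Row 2: 40 + 52 + 58 + ? = 188, so (2,1) = 38.
Row 4: 42 + 36 + 54 + ? = 188, so (4,3) = 56.
The remaining cell in column 1 is (3,1) = 188 − 140 = 48.
Column 2: 50 + 40 + 36 + ? = 188, so (3,2) = 62.
Column 3 needs 188; the known cells sum to 154, so (3,3) = 34.
The remaining cell in column 4 is (3,4) = 188 − 144 = 44.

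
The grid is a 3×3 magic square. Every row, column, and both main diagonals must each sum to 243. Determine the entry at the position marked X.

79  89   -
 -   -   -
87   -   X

83

Row 1: 79 + 89 + ? = 243, so (1,3) = 75.
The remaining cell in column 1 is (2,1) = 243 − 166 = 77.
From anti-diagonal, 243 − (75 + 87) gives (2,2) = 81.
Row 2 must total 243; the given cells sum to 158, so (2,3) = 85.
Column 2 needs 243; the known cells sum to 170, so (3,2) = 73.
Column 3 must total 243; the given cells sum to 160, so (3,3) = 83.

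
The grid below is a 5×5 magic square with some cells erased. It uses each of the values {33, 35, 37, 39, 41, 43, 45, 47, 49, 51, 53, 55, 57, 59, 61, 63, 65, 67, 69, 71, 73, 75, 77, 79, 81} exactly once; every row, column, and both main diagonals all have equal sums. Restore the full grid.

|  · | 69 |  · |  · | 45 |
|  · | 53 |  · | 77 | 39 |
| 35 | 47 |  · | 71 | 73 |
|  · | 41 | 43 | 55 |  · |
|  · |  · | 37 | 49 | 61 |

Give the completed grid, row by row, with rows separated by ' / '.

The 25 entries sum to 1425, so each line sums to 1425/5 = 285.
Row 3 needs 285; the known cells sum to 226, so (3,3) = 59.
Column 2 must total 285; the given cells sum to 210, so (5,2) = 75.
Column 4 must total 285; the given cells sum to 252, so (1,4) = 33.
The remaining cell in column 5 is (4,5) = 285 − 218 = 67.
The remaining cell in main diagonal is (1,1) = 285 − 228 = 57.
From anti-diagonal, 285 − (45 + 77 + 59 + 41) gives (5,1) = 63.
From row 1, 285 − (57 + 69 + 33 + 45) gives (1,3) = 81.
Row 4: 41 + 43 + 55 + 67 + ? = 285, so (4,1) = 79.
The remaining cell in column 1 is (2,1) = 285 − 234 = 51.
Using column 3: 81 + 59 + 43 + 37 + ? → (2,3) = 285 − 220 = 65.

57 69 81 33 45 / 51 53 65 77 39 / 35 47 59 71 73 / 79 41 43 55 67 / 63 75 37 49 61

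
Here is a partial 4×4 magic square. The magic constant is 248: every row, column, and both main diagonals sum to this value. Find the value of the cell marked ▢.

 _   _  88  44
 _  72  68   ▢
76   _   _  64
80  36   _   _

48

Anti-diagonal must total 248; the given cells sum to 192, so (3,2) = 56.
Row 3: 76 + 56 + 64 + ? = 248, so (3,3) = 52.
Using column 2: 72 + 56 + 36 + ? → (1,2) = 248 − 164 = 84.
From column 3, 248 − (88 + 68 + 52) gives (4,3) = 40.
The remaining cell in row 1 is (1,1) = 248 − 216 = 32.
Using row 4: 80 + 36 + 40 + ? → (4,4) = 248 − 156 = 92.
Column 1 needs 248; the known cells sum to 188, so (2,1) = 60.
Column 4 needs 248; the known cells sum to 200, so (2,4) = 48.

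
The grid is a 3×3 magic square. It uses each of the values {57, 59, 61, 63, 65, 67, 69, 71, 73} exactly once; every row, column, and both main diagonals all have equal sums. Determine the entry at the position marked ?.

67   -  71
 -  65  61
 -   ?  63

73

The 9 entries sum to 585, so each line sums to 585/3 = 195.
Row 1 needs 195; the known cells sum to 138, so (1,2) = 57.
Row 2 needs 195; the known cells sum to 126, so (2,1) = 69.
Column 1: 67 + 69 + ? = 195, so (3,1) = 59.
The remaining cell in column 2 is (3,2) = 195 − 122 = 73.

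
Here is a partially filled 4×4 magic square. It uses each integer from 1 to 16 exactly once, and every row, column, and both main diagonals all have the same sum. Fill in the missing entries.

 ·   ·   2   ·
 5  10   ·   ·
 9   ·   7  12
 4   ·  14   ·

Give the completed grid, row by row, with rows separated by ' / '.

16 3 2 13 / 5 10 11 8 / 9 6 7 12 / 4 15 14 1

The entries are 1 through 16, which sum to 136, so each line sums to 136/4 = 34.
From row 3, 34 − (9 + 7 + 12) gives (3,2) = 6.
The remaining cell in column 1 is (1,1) = 34 − 18 = 16.
Using column 3: 2 + 7 + 14 + ? → (2,3) = 34 − 23 = 11.
The remaining cell in main diagonal is (4,4) = 34 − 33 = 1.
Using anti-diagonal: 11 + 6 + 4 + ? → (1,4) = 34 − 21 = 13.
Row 1: 16 + 2 + 13 + ? = 34, so (1,2) = 3.
Row 2 needs 34; the known cells sum to 26, so (2,4) = 8.
Row 4: 4 + 14 + 1 + ? = 34, so (4,2) = 15.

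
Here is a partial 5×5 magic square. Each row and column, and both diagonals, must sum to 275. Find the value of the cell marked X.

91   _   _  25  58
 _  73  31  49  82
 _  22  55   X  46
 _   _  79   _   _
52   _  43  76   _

88

Row 2 needs 275; the known cells sum to 235, so (2,1) = 40.
The remaining cell in column 3 is (1,3) = 275 − 208 = 67.
Anti-diagonal must total 275; the given cells sum to 214, so (4,2) = 61.
Using row 1: 91 + 67 + 25 + 58 + ? → (1,2) = 275 − 241 = 34.
Column 2 needs 275; the known cells sum to 190, so (5,2) = 85.
Row 5 must total 275; the given cells sum to 256, so (5,5) = 19.
Using column 5: 58 + 82 + 46 + 19 + ? → (4,5) = 275 − 205 = 70.
The remaining cell in main diagonal is (4,4) = 275 − 238 = 37.
The remaining cell in row 4 is (4,1) = 275 − 247 = 28.
Column 1 must total 275; the given cells sum to 211, so (3,1) = 64.
Using column 4: 25 + 49 + 37 + 76 + ? → (3,4) = 275 − 187 = 88.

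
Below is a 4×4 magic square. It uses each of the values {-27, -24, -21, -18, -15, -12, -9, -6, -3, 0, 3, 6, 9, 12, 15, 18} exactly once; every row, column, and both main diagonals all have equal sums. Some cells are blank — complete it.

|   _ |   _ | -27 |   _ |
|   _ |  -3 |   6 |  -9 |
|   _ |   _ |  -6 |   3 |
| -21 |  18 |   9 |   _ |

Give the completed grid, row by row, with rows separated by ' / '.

The 16 entries sum to -72, so each line sums to -72/4 = -18.
Using row 2: -3 + 6 + (-9) + ? → (2,1) = -18 − (-6) = -12.
From row 4, -18 − (-21 + 18 + 9) gives (4,4) = -24.
From column 4, -18 − (-9 + 3 + (-24)) gives (1,4) = 12.
Main diagonal needs -18; the known cells sum to -33, so (1,1) = 15.
The remaining cell in anti-diagonal is (3,2) = -18 − (-3) = -15.
Row 1 needs -18; the known cells sum to 0, so (1,2) = -18.
The remaining cell in row 3 is (3,1) = -18 − (-18) = 0.

15 -18 -27 12 / -12 -3 6 -9 / 0 -15 -6 3 / -21 18 9 -24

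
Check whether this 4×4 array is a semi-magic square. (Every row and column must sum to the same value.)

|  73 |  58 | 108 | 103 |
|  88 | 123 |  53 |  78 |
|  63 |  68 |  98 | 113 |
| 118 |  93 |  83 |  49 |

Row 1: 73 + 58 + 108 + 103 = 342.
Row 2: 88 + 123 + 53 + 78 = 342.
Row 3: 63 + 68 + 98 + 113 = 342.
Row 4: 118 + 93 + 83 + 49 = 343.
Column 1: 73 + 88 + 63 + 118 = 342.
Column 2: 58 + 123 + 68 + 93 = 342.
Column 3: 108 + 53 + 98 + 83 = 342.
Column 4: 103 + 78 + 113 + 49 = 343.

No — column 3 sums to 342 but column 4 sums to 343.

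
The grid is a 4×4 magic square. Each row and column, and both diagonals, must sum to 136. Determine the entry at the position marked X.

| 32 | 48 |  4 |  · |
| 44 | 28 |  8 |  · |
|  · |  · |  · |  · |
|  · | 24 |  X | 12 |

From row 1, 136 − (32 + 48 + 4) gives (1,4) = 52.
From row 2, 136 − (44 + 28 + 8) gives (2,4) = 56.
From column 2, 136 − (48 + 28 + 24) gives (3,2) = 36.
The remaining cell in column 4 is (3,4) = 136 − 120 = 16.
From main diagonal, 136 − (32 + 28 + 12) gives (3,3) = 64.
From anti-diagonal, 136 − (52 + 8 + 36) gives (4,1) = 40.
Row 3: 36 + 64 + 16 + ? = 136, so (3,1) = 20.
Row 4: 40 + 24 + 12 + ? = 136, so (4,3) = 60.

60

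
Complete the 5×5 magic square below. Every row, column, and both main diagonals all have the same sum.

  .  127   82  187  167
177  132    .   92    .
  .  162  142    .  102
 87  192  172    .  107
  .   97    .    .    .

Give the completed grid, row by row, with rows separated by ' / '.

147 127 82 187 167 / 177 132 112 92 197 / 182 162 142 122 102 / 87 192 172 152 107 / 117 97 202 157 137

Column 2 is already complete: 127 + 132 + 162 + 192 + 97 = 710, so that is the magic constant.
Row 1: 127 + 82 + 187 + 167 + ? = 710, so (1,1) = 147.
Row 4 needs 710; the known cells sum to 558, so (4,4) = 152.
Main diagonal needs 710; the known cells sum to 573, so (5,5) = 137.
Anti-diagonal: 167 + 92 + 142 + 192 + ? = 710, so (5,1) = 117.
Column 1: 147 + 177 + 87 + 117 + ? = 710, so (3,1) = 182.
Column 5 must total 710; the given cells sum to 513, so (2,5) = 197.
Using row 2: 177 + 132 + 92 + 197 + ? → (2,3) = 710 − 598 = 112.
Row 3 must total 710; the given cells sum to 588, so (3,4) = 122.
From column 3, 710 − (82 + 112 + 142 + 172) gives (5,3) = 202.
Column 4 needs 710; the known cells sum to 553, so (5,4) = 157.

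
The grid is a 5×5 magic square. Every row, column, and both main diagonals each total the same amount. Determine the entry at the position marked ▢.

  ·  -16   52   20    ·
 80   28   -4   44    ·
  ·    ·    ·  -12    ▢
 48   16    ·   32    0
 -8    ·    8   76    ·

Column 4 is complete and sums to 160; that is the magic constant.
Row 2 needs 160; the known cells sum to 148, so (2,5) = 12.
Row 4: 48 + 16 + 32 + 0 + ? = 160, so (4,3) = 64.
Column 3: 52 + (-4) + 64 + 8 + ? = 160, so (3,3) = 40.
Using anti-diagonal: 44 + 40 + 16 + (-8) + ? → (1,5) = 160 − 92 = 68.
From row 1, 160 − (-16 + 52 + 20 + 68) gives (1,1) = 36.
Column 1 needs 160; the known cells sum to 156, so (3,1) = 4.
From main diagonal, 160 − (36 + 28 + 40 + 32) gives (5,5) = 24.
Using row 5: -8 + 8 + 76 + 24 + ? → (5,2) = 160 − 100 = 60.
Using column 2: -16 + 28 + 16 + 60 + ? → (3,2) = 160 − 88 = 72.
Using column 5: 68 + 12 + 0 + 24 + ? → (3,5) = 160 − 104 = 56.

56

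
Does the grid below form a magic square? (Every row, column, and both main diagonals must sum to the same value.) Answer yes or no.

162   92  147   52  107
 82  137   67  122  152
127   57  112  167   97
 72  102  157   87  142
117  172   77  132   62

Row 1: 162 + 92 + 147 + 52 + 107 = 560.
Row 2: 82 + 137 + 67 + 122 + 152 = 560.
Row 3: 127 + 57 + 112 + 167 + 97 = 560.
Row 4: 72 + 102 + 157 + 87 + 142 = 560.
Row 5: 117 + 172 + 77 + 132 + 62 = 560.
Column 1: 162 + 82 + 127 + 72 + 117 = 560.
Column 2: 92 + 137 + 57 + 102 + 172 = 560.
Column 3: 147 + 67 + 112 + 157 + 77 = 560.
Column 4: 52 + 122 + 167 + 87 + 132 = 560.
Column 5: 107 + 152 + 97 + 142 + 62 = 560.
Main diagonal: 162 + 137 + 112 + 87 + 62 = 560.
Anti-diagonal: 107 + 122 + 112 + 102 + 117 = 560.
All lines sum to 560.

Yes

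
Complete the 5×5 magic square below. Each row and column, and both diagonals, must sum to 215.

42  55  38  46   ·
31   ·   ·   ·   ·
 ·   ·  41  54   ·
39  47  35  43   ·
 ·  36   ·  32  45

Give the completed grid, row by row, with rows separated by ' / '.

Row 1 must total 215; the given cells sum to 181, so (1,5) = 34.
Row 4 needs 215; the known cells sum to 164, so (4,5) = 51.
Using column 4: 46 + 54 + 43 + 32 + ? → (2,4) = 215 − 175 = 40.
Main diagonal needs 215; the known cells sum to 171, so (2,2) = 44.
Anti-diagonal: 34 + 40 + 41 + 47 + ? = 215, so (5,1) = 53.
Row 5 must total 215; the given cells sum to 166, so (5,3) = 49.
Column 1 needs 215; the known cells sum to 165, so (3,1) = 50.
From column 2, 215 − (55 + 44 + 47 + 36) gives (3,2) = 33.
Using column 3: 38 + 41 + 35 + 49 + ? → (2,3) = 215 − 163 = 52.
The remaining cell in row 2 is (2,5) = 215 − 167 = 48.
The remaining cell in row 3 is (3,5) = 215 − 178 = 37.

42 55 38 46 34 / 31 44 52 40 48 / 50 33 41 54 37 / 39 47 35 43 51 / 53 36 49 32 45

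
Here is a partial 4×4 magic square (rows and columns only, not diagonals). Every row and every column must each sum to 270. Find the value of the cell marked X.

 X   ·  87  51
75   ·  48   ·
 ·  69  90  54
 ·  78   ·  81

From row 3, 270 − (69 + 90 + 54) gives (3,1) = 57.
From column 3, 270 − (87 + 48 + 90) gives (4,3) = 45.
The remaining cell in column 4 is (2,4) = 270 − 186 = 84.
From row 2, 270 − (75 + 48 + 84) gives (2,2) = 63.
Row 4: 78 + 45 + 81 + ? = 270, so (4,1) = 66.
Using column 1: 75 + 57 + 66 + ? → (1,1) = 270 − 198 = 72.

72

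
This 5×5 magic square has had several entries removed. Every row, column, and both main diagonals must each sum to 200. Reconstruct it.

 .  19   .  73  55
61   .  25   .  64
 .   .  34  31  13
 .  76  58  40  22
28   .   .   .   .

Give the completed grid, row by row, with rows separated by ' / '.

37 19 16 73 55 / 61 43 25 7 64 / 70 52 34 31 13 / 4 76 58 40 22 / 28 10 67 49 46

The remaining cell in row 4 is (4,1) = 200 − 196 = 4.
Column 5 needs 200; the known cells sum to 154, so (5,5) = 46.
Anti-diagonal must total 200; the given cells sum to 193, so (2,4) = 7.
Using row 2: 61 + 25 + 7 + 64 + ? → (2,2) = 200 − 157 = 43.
The remaining cell in column 4 is (5,4) = 200 − 151 = 49.
Main diagonal must total 200; the given cells sum to 163, so (1,1) = 37.
From row 1, 200 − (37 + 19 + 73 + 55) gives (1,3) = 16.
Column 1: 37 + 61 + 4 + 28 + ? = 200, so (3,1) = 70.
From column 3, 200 − (16 + 25 + 34 + 58) gives (5,3) = 67.
Row 3 must total 200; the given cells sum to 148, so (3,2) = 52.
Using row 5: 28 + 67 + 49 + 46 + ? → (5,2) = 200 − 190 = 10.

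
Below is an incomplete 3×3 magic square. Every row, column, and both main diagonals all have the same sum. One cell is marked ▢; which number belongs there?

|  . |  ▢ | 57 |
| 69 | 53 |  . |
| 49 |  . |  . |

Anti-diagonal is complete and sums to 159; that is the magic constant.
From row 2, 159 − (69 + 53) gives (2,3) = 37.
Column 1: 69 + 49 + ? = 159, so (1,1) = 41.
Column 3: 57 + 37 + ? = 159, so (3,3) = 65.
The remaining cell in row 1 is (1,2) = 159 − 98 = 61.

61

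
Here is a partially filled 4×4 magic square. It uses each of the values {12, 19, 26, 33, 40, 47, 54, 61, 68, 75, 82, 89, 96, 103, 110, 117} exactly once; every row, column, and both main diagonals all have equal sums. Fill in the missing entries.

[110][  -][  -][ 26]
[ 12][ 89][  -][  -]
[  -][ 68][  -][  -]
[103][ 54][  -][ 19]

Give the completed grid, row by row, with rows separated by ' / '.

110 47 75 26 / 12 89 61 96 / 33 68 40 117 / 103 54 82 19

The 16 entries sum to 1032, so each line sums to 1032/4 = 258.
Row 4 must total 258; the given cells sum to 176, so (4,3) = 82.
Column 1: 110 + 12 + 103 + ? = 258, so (3,1) = 33.
From column 2, 258 − (89 + 68 + 54) gives (1,2) = 47.
Main diagonal must total 258; the given cells sum to 218, so (3,3) = 40.
Anti-diagonal: 26 + 68 + 103 + ? = 258, so (2,3) = 61.
Using row 1: 110 + 47 + 26 + ? → (1,3) = 258 − 183 = 75.
From row 2, 258 − (12 + 89 + 61) gives (2,4) = 96.
Row 3 needs 258; the known cells sum to 141, so (3,4) = 117.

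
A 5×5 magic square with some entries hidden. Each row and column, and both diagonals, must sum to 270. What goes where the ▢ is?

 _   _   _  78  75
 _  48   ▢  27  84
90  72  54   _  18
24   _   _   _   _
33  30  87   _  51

Using row 3: 90 + 72 + 54 + 18 + ? → (3,4) = 270 − 234 = 36.
Using row 5: 33 + 30 + 87 + 51 + ? → (5,4) = 270 − 201 = 69.
The remaining cell in column 4 is (4,4) = 270 − 210 = 60.
The remaining cell in column 5 is (4,5) = 270 − 228 = 42.
Main diagonal: 48 + 54 + 60 + 51 + ? = 270, so (1,1) = 57.
Anti-diagonal: 75 + 27 + 54 + 33 + ? = 270, so (4,2) = 81.
Using row 4: 24 + 81 + 60 + 42 + ? → (4,3) = 270 − 207 = 63.
Column 1 needs 270; the known cells sum to 204, so (2,1) = 66.
Column 2 needs 270; the known cells sum to 231, so (1,2) = 39.
Row 1 needs 270; the known cells sum to 249, so (1,3) = 21.
From row 2, 270 − (66 + 48 + 27 + 84) gives (2,3) = 45.

45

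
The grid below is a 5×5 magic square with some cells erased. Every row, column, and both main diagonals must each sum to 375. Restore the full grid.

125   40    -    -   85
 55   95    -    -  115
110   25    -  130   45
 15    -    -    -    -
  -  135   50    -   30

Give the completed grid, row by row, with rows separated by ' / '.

125 40 105 20 85 / 55 95 35 75 115 / 110 25 65 130 45 / 15 80 120 60 100 / 70 135 50 90 30

Row 3 needs 375; the known cells sum to 310, so (3,3) = 65.
Column 1 must total 375; the given cells sum to 305, so (5,1) = 70.
Using column 2: 40 + 95 + 25 + 135 + ? → (4,2) = 375 − 295 = 80.
The remaining cell in column 5 is (4,5) = 375 − 275 = 100.
From main diagonal, 375 − (125 + 95 + 65 + 30) gives (4,4) = 60.
Anti-diagonal must total 375; the given cells sum to 300, so (2,4) = 75.
Row 2 needs 375; the known cells sum to 340, so (2,3) = 35.
Row 4: 15 + 80 + 60 + 100 + ? = 375, so (4,3) = 120.
Using row 5: 70 + 135 + 50 + 30 + ? → (5,4) = 375 − 285 = 90.
The remaining cell in column 3 is (1,3) = 375 − 270 = 105.
Column 4: 75 + 130 + 60 + 90 + ? = 375, so (1,4) = 20.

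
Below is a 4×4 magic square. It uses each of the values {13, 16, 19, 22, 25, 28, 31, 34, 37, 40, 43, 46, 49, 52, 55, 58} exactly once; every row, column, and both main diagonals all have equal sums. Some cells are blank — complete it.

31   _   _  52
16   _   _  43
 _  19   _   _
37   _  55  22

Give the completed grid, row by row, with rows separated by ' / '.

31 46 13 52 / 16 49 34 43 / 58 19 40 25 / 37 28 55 22

The 16 entries sum to 568, so each line sums to 568/4 = 142.
Using row 4: 37 + 55 + 22 + ? → (4,2) = 142 − 114 = 28.
Column 1: 31 + 16 + 37 + ? = 142, so (3,1) = 58.
Using column 4: 52 + 43 + 22 + ? → (3,4) = 142 − 117 = 25.
Using anti-diagonal: 52 + 19 + 37 + ? → (2,3) = 142 − 108 = 34.
From row 2, 142 − (16 + 34 + 43) gives (2,2) = 49.
Row 3 must total 142; the given cells sum to 102, so (3,3) = 40.
Using column 2: 49 + 19 + 28 + ? → (1,2) = 142 − 96 = 46.
The remaining cell in column 3 is (1,3) = 142 − 129 = 13.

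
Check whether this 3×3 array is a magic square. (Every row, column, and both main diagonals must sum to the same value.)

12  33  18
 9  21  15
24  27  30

No — row 3 sums to 81 but column 1 sums to 45.

Row 1: 12 + 33 + 18 = 63.
Row 2: 9 + 21 + 15 = 45.
Row 3: 24 + 27 + 30 = 81.
Column 1: 12 + 9 + 24 = 45.
Column 2: 33 + 21 + 27 = 81.
Column 3: 18 + 15 + 30 = 63.
Main diagonal: 12 + 21 + 30 = 63.
Anti-diagonal: 18 + 21 + 24 = 63.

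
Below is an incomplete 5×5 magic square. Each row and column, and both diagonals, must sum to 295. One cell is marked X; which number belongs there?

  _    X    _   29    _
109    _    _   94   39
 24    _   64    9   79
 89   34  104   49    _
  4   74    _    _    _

Row 3 must total 295; the given cells sum to 176, so (3,2) = 119.
From row 4, 295 − (89 + 34 + 104 + 49) gives (4,5) = 19.
Column 1: 109 + 24 + 89 + 4 + ? = 295, so (1,1) = 69.
From column 4, 295 − (29 + 94 + 9 + 49) gives (5,4) = 114.
Anti-diagonal needs 295; the known cells sum to 196, so (1,5) = 99.
Column 5 must total 295; the given cells sum to 236, so (5,5) = 59.
Main diagonal: 69 + 64 + 49 + 59 + ? = 295, so (2,2) = 54.
The remaining cell in row 2 is (2,3) = 295 − 296 = -1.
Row 5: 4 + 74 + 114 + 59 + ? = 295, so (5,3) = 44.
Using column 2: 54 + 119 + 34 + 74 + ? → (1,2) = 295 − 281 = 14.

14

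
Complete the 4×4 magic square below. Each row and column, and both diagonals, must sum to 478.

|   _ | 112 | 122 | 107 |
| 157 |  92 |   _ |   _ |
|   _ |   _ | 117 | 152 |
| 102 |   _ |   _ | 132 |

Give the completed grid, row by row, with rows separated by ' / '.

137 112 122 107 / 157 92 142 87 / 82 127 117 152 / 102 147 97 132

From row 1, 478 − (112 + 122 + 107) gives (1,1) = 137.
Column 1 must total 478; the given cells sum to 396, so (3,1) = 82.
Column 4: 107 + 152 + 132 + ? = 478, so (2,4) = 87.
Row 2 must total 478; the given cells sum to 336, so (2,3) = 142.
The remaining cell in row 3 is (3,2) = 478 − 351 = 127.
Column 2 needs 478; the known cells sum to 331, so (4,2) = 147.
Column 3: 122 + 142 + 117 + ? = 478, so (4,3) = 97.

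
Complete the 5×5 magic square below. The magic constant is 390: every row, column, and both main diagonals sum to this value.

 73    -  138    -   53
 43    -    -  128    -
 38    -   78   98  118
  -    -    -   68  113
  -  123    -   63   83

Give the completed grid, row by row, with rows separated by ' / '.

Row 3: 38 + 78 + 98 + 118 + ? = 390, so (3,2) = 58.
The remaining cell in column 4 is (1,4) = 390 − 357 = 33.
The remaining cell in column 5 is (2,5) = 390 − 367 = 23.
Main diagonal: 73 + 78 + 68 + 83 + ? = 390, so (2,2) = 88.
Row 1 needs 390; the known cells sum to 297, so (1,2) = 93.
Row 2: 43 + 88 + 128 + 23 + ? = 390, so (2,3) = 108.
From column 2, 390 − (93 + 88 + 58 + 123) gives (4,2) = 28.
Anti-diagonal must total 390; the given cells sum to 287, so (5,1) = 103.
Row 5: 103 + 123 + 63 + 83 + ? = 390, so (5,3) = 18.
Column 1 needs 390; the known cells sum to 257, so (4,1) = 133.
Column 3 must total 390; the given cells sum to 342, so (4,3) = 48.

73 93 138 33 53 / 43 88 108 128 23 / 38 58 78 98 118 / 133 28 48 68 113 / 103 123 18 63 83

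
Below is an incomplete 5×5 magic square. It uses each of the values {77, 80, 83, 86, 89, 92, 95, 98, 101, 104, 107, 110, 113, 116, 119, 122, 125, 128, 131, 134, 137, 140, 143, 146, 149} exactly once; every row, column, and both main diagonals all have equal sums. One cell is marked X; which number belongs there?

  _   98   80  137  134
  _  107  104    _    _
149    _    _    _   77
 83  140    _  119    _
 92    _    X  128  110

The 25 entries sum to 2825, so each line sums to 2825/5 = 565.
Row 1: 98 + 80 + 137 + 134 + ? = 565, so (1,1) = 116.
Using column 1: 116 + 149 + 83 + 92 + ? → (2,1) = 565 − 440 = 125.
Main diagonal needs 565; the known cells sum to 452, so (3,3) = 113.
Anti-diagonal needs 565; the known cells sum to 479, so (2,4) = 86.
From row 2, 565 − (125 + 107 + 104 + 86) gives (2,5) = 143.
Column 4 needs 565; the known cells sum to 470, so (3,4) = 95.
Column 5: 134 + 143 + 77 + 110 + ? = 565, so (4,5) = 101.
Row 3: 149 + 113 + 95 + 77 + ? = 565, so (3,2) = 131.
Using row 4: 83 + 140 + 119 + 101 + ? → (4,3) = 565 − 443 = 122.
Column 2: 98 + 107 + 131 + 140 + ? = 565, so (5,2) = 89.
Column 3: 80 + 104 + 113 + 122 + ? = 565, so (5,3) = 146.

146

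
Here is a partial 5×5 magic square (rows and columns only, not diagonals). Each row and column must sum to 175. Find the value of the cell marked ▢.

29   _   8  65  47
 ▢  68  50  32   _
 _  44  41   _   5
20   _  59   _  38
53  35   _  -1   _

From row 1, 175 − (29 + 8 + 65 + 47) gives (1,2) = 26.
From column 2, 175 − (26 + 68 + 44 + 35) gives (4,2) = 2.
Using column 3: 8 + 50 + 41 + 59 + ? → (5,3) = 175 − 158 = 17.
The remaining cell in row 4 is (4,4) = 175 − 119 = 56.
Row 5 must total 175; the given cells sum to 104, so (5,5) = 71.
Column 4 must total 175; the given cells sum to 152, so (3,4) = 23.
Column 5 needs 175; the known cells sum to 161, so (2,5) = 14.
From row 2, 175 − (68 + 50 + 32 + 14) gives (2,1) = 11.

11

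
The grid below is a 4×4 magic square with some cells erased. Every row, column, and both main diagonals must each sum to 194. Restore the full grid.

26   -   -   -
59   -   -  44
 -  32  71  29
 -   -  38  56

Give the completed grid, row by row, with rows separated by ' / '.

From row 3, 194 − (32 + 71 + 29) gives (3,1) = 62.
Column 1 needs 194; the known cells sum to 147, so (4,1) = 47.
The remaining cell in column 4 is (1,4) = 194 − 129 = 65.
Main diagonal needs 194; the known cells sum to 153, so (2,2) = 41.
From anti-diagonal, 194 − (65 + 32 + 47) gives (2,3) = 50.
The remaining cell in row 4 is (4,2) = 194 − 141 = 53.
Column 2 needs 194; the known cells sum to 126, so (1,2) = 68.
Using column 3: 50 + 71 + 38 + ? → (1,3) = 194 − 159 = 35.

26 68 35 65 / 59 41 50 44 / 62 32 71 29 / 47 53 38 56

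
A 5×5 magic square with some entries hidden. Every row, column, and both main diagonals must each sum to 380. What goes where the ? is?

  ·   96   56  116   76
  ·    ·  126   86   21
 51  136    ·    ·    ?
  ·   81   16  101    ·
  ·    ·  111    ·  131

91

Row 1 must total 380; the given cells sum to 344, so (1,1) = 36.
The remaining cell in column 3 is (3,3) = 380 − 309 = 71.
The remaining cell in main diagonal is (2,2) = 380 − 339 = 41.
Anti-diagonal needs 380; the known cells sum to 314, so (5,1) = 66.
The remaining cell in row 2 is (2,1) = 380 − 274 = 106.
Column 1 must total 380; the given cells sum to 259, so (4,1) = 121.
The remaining cell in column 2 is (5,2) = 380 − 354 = 26.
Row 4 needs 380; the known cells sum to 319, so (4,5) = 61.
From row 5, 380 − (66 + 26 + 111 + 131) gives (5,4) = 46.
From column 4, 380 − (116 + 86 + 101 + 46) gives (3,4) = 31.
Column 5: 76 + 21 + 61 + 131 + ? = 380, so (3,5) = 91.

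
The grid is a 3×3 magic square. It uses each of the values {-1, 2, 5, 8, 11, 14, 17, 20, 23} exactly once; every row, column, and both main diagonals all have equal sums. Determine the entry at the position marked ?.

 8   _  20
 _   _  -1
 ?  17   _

The 9 entries sum to 99, so each line sums to 99/3 = 33.
The remaining cell in row 1 is (1,2) = 33 − 28 = 5.
Column 2: 5 + 17 + ? = 33, so (2,2) = 11.
From column 3, 33 − (20 + (-1)) gives (3,3) = 14.
From anti-diagonal, 33 − (20 + 11) gives (3,1) = 2.

2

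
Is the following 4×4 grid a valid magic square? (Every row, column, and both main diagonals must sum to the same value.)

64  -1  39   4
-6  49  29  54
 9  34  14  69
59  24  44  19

No — row 2 sums to 126 but row 4 sums to 146.

Row 1: 64 + (-1) + 39 + 4 = 106.
Row 2: -6 + 49 + 29 + 54 = 126.
Row 3: 9 + 34 + 14 + 69 = 126.
Row 4: 59 + 24 + 44 + 19 = 146.
Column 1: 64 + (-6) + 9 + 59 = 126.
Column 2: -1 + 49 + 34 + 24 = 106.
Column 3: 39 + 29 + 14 + 44 = 126.
Column 4: 4 + 54 + 69 + 19 = 146.
Main diagonal: 64 + 49 + 14 + 19 = 146.
Anti-diagonal: 4 + 29 + 34 + 59 = 126.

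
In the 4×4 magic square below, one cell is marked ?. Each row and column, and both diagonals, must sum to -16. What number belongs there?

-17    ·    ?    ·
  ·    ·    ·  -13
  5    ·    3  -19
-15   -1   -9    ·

-7

The remaining cell in row 3 is (3,2) = -16 − (-11) = -5.
The remaining cell in row 4 is (4,4) = -16 − (-25) = 9.
Column 1: -17 + 5 + (-15) + ? = -16, so (2,1) = 11.
From column 4, -16 − (-13 + (-19) + 9) gives (1,4) = 7.
Main diagonal: -17 + 3 + 9 + ? = -16, so (2,2) = -11.
Anti-diagonal needs -16; the known cells sum to -13, so (2,3) = -3.
Using column 2: -11 + (-5) + (-1) + ? → (1,2) = -16 − (-17) = 1.
Using column 3: -3 + 3 + (-9) + ? → (1,3) = -16 − (-9) = -7.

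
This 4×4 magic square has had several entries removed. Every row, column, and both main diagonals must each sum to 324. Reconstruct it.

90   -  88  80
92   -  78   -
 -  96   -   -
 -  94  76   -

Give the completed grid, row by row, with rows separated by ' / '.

Row 1 needs 324; the known cells sum to 258, so (1,2) = 66.
Using column 2: 66 + 96 + 94 + ? → (2,2) = 324 − 256 = 68.
Column 3 must total 324; the given cells sum to 242, so (3,3) = 82.
The remaining cell in main diagonal is (4,4) = 324 − 240 = 84.
Anti-diagonal must total 324; the given cells sum to 254, so (4,1) = 70.
Row 2: 92 + 68 + 78 + ? = 324, so (2,4) = 86.
Using column 1: 90 + 92 + 70 + ? → (3,1) = 324 − 252 = 72.
Column 4 needs 324; the known cells sum to 250, so (3,4) = 74.

90 66 88 80 / 92 68 78 86 / 72 96 82 74 / 70 94 76 84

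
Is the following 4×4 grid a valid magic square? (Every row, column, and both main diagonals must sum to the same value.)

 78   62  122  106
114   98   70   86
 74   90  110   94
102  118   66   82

Yes

Row 1: 78 + 62 + 122 + 106 = 368.
Row 2: 114 + 98 + 70 + 86 = 368.
Row 3: 74 + 90 + 110 + 94 = 368.
Row 4: 102 + 118 + 66 + 82 = 368.
Column 1: 78 + 114 + 74 + 102 = 368.
Column 2: 62 + 98 + 90 + 118 = 368.
Column 3: 122 + 70 + 110 + 66 = 368.
Column 4: 106 + 86 + 94 + 82 = 368.
Main diagonal: 78 + 98 + 110 + 82 = 368.
Anti-diagonal: 106 + 70 + 90 + 102 = 368.
All lines sum to 368.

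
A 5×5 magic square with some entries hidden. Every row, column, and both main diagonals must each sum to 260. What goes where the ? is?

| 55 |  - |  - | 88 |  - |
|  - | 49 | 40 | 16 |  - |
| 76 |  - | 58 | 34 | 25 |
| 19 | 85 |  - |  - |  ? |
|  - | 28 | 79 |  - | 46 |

Row 3 must total 260; the given cells sum to 193, so (3,2) = 67.
Using column 2: 49 + 67 + 85 + 28 + ? → (1,2) = 260 − 229 = 31.
Main diagonal needs 260; the known cells sum to 208, so (4,4) = 52.
From column 4, 260 − (88 + 16 + 34 + 52) gives (5,4) = 70.
From row 5, 260 − (28 + 79 + 70 + 46) gives (5,1) = 37.
Column 1 must total 260; the given cells sum to 187, so (2,1) = 73.
Using anti-diagonal: 16 + 58 + 85 + 37 + ? → (1,5) = 260 − 196 = 64.
Using row 1: 55 + 31 + 88 + 64 + ? → (1,3) = 260 − 238 = 22.
From row 2, 260 − (73 + 49 + 40 + 16) gives (2,5) = 82.
Column 3 must total 260; the given cells sum to 199, so (4,3) = 61.
From column 5, 260 − (64 + 82 + 25 + 46) gives (4,5) = 43.

43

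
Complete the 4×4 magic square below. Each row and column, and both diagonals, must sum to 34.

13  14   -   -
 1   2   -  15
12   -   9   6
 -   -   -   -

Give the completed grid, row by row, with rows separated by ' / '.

From row 2, 34 − (1 + 2 + 15) gives (2,3) = 16.
The remaining cell in row 3 is (3,2) = 34 − 27 = 7.
Column 1: 13 + 1 + 12 + ? = 34, so (4,1) = 8.
From column 2, 34 − (14 + 2 + 7) gives (4,2) = 11.
From main diagonal, 34 − (13 + 2 + 9) gives (4,4) = 10.
Anti-diagonal: 16 + 7 + 8 + ? = 34, so (1,4) = 3.
From row 1, 34 − (13 + 14 + 3) gives (1,3) = 4.
Row 4 must total 34; the given cells sum to 29, so (4,3) = 5.

13 14 4 3 / 1 2 16 15 / 12 7 9 6 / 8 11 5 10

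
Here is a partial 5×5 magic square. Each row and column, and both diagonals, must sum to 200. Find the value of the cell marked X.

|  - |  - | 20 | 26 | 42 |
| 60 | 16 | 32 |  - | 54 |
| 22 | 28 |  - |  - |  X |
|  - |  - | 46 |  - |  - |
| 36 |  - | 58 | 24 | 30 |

56

Row 2 must total 200; the given cells sum to 162, so (2,4) = 38.
The remaining cell in row 5 is (5,2) = 200 − 148 = 52.
Using column 3: 20 + 32 + 46 + 58 + ? → (3,3) = 200 − 156 = 44.
Anti-diagonal: 42 + 38 + 44 + 36 + ? = 200, so (4,2) = 40.
From column 2, 200 − (16 + 28 + 40 + 52) gives (1,2) = 64.
Row 1 must total 200; the given cells sum to 152, so (1,1) = 48.
From column 1, 200 − (48 + 60 + 22 + 36) gives (4,1) = 34.
From main diagonal, 200 − (48 + 16 + 44 + 30) gives (4,4) = 62.
Row 4 must total 200; the given cells sum to 182, so (4,5) = 18.
Column 4: 26 + 38 + 62 + 24 + ? = 200, so (3,4) = 50.
Column 5 needs 200; the known cells sum to 144, so (3,5) = 56.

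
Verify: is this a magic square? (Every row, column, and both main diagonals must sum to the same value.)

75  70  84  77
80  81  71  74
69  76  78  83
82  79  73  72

Row 1: 75 + 70 + 84 + 77 = 306.
Row 2: 80 + 81 + 71 + 74 = 306.
Row 3: 69 + 76 + 78 + 83 = 306.
Row 4: 82 + 79 + 73 + 72 = 306.
Column 1: 75 + 80 + 69 + 82 = 306.
Column 2: 70 + 81 + 76 + 79 = 306.
Column 3: 84 + 71 + 78 + 73 = 306.
Column 4: 77 + 74 + 83 + 72 = 306.
Main diagonal: 75 + 81 + 78 + 72 = 306.
Anti-diagonal: 77 + 71 + 76 + 82 = 306.
All lines sum to 306.

Yes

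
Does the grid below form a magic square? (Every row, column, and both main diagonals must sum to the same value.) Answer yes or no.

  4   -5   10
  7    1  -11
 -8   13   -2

No — column 1 sums to 3 but row 1 sums to 9.

Row 1: 4 + (-5) + 10 = 9.
Row 2: 7 + 1 + (-11) = -3.
Row 3: -8 + 13 + (-2) = 3.
Column 1: 4 + 7 + (-8) = 3.
Column 2: -5 + 1 + 13 = 9.
Column 3: 10 + (-11) + (-2) = -3.
Main diagonal: 4 + 1 + (-2) = 3.
Anti-diagonal: 10 + 1 + (-8) = 3.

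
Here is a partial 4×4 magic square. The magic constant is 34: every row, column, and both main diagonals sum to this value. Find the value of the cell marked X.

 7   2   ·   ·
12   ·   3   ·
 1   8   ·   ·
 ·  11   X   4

The remaining cell in column 1 is (4,1) = 34 − 20 = 14.
Column 2 needs 34; the known cells sum to 21, so (2,2) = 13.
From main diagonal, 34 − (7 + 13 + 4) gives (3,3) = 10.
Anti-diagonal must total 34; the given cells sum to 25, so (1,4) = 9.
The remaining cell in row 1 is (1,3) = 34 − 18 = 16.
Using row 2: 12 + 13 + 3 + ? → (2,4) = 34 − 28 = 6.
Row 3 needs 34; the known cells sum to 19, so (3,4) = 15.
The remaining cell in row 4 is (4,3) = 34 − 29 = 5.

5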